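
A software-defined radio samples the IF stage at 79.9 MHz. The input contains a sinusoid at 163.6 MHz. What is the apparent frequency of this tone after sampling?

163.6 MHz mod fs = 3.8 MHz.
3.8 MHz ≤ fs/2 = 39.95 MHz, appears at 3.8 MHz.

3.8 MHz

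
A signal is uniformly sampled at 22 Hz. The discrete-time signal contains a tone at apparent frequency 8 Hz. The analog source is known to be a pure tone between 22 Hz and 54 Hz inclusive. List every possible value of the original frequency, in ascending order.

Frequencies that alias to 8 Hz are k·fs ± 8 Hz for integer k ≥ 0.
k=0: 8 Hz.
k=1: 14 Hz, 30 Hz.
k=2: 36 Hz, 52 Hz.
k=3: 58 Hz, 74 Hz.
Within [22 Hz, 54 Hz]: 30 Hz, 36 Hz, 52 Hz.

30 Hz, 36 Hz, 52 Hz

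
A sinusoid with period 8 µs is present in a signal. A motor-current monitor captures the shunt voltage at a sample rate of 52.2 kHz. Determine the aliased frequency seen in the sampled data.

20.6 kHz

T = 8 µs → f = 1/T = 125 kHz.
125 kHz mod fs = 20.6 kHz.
20.6 kHz ≤ fs/2 = 26.1 kHz, appears at 20.6 kHz.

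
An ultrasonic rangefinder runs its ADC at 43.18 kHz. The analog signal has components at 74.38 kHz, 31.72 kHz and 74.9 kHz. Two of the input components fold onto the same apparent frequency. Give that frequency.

fs/2 = 21.59 kHz.
74.38 kHz mod fs = 31.2 kHz.
31.2 kHz > fs/2 = 21.59 kHz, folds to fs − 31.2 kHz = 11.98 kHz.
31.72 kHz > fs/2 = 21.59 kHz, folds to fs − 31.72 kHz = 11.46 kHz.
74.9 kHz mod fs = 31.72 kHz.
31.72 kHz > fs/2 = 21.59 kHz, folds to fs − 31.72 kHz = 11.46 kHz.
31.72 kHz and 74.9 kHz both map to 11.46 kHz.

11.46 kHz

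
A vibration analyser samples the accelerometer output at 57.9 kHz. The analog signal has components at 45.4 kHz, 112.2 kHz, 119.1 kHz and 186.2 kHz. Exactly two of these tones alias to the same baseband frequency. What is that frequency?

fs/2 = 28.95 kHz.
45.4 kHz > fs/2 = 28.95 kHz, folds to fs − 45.4 kHz = 12.5 kHz.
112.2 kHz mod fs = 54.3 kHz.
54.3 kHz > fs/2 = 28.95 kHz, folds to fs − 54.3 kHz = 3.6 kHz.
119.1 kHz mod fs = 3.3 kHz.
3.3 kHz ≤ fs/2 = 28.95 kHz, appears at 3.3 kHz.
186.2 kHz mod fs = 12.5 kHz.
12.5 kHz ≤ fs/2 = 28.95 kHz, appears at 12.5 kHz.
45.4 kHz and 186.2 kHz both map to 12.5 kHz.

12.5 kHz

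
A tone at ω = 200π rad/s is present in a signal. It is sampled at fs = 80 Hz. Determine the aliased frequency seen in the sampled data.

20 Hz

ω = 200π rad/s → f = ω/(2π) = 100 Hz.
100 Hz mod fs = 20 Hz.
20 Hz ≤ fs/2 = 40 Hz, appears at 20 Hz.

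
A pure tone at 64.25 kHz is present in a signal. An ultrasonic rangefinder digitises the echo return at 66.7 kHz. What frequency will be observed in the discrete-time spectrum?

64.25 kHz > fs/2 = 33.35 kHz, folds to fs − 64.25 kHz = 2.45 kHz.

2.45 kHz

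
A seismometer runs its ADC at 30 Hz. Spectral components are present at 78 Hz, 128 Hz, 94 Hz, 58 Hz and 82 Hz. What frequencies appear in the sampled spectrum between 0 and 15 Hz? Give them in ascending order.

fs/2 = 15 Hz.
78 Hz mod fs = 18 Hz.
18 Hz > fs/2 = 15 Hz, folds to fs − 18 Hz = 12 Hz.
128 Hz mod fs = 8 Hz.
8 Hz ≤ fs/2 = 15 Hz, appears at 8 Hz.
94 Hz mod fs = 4 Hz.
4 Hz ≤ fs/2 = 15 Hz, appears at 4 Hz.
58 Hz mod fs = 28 Hz.
28 Hz > fs/2 = 15 Hz, folds to fs − 28 Hz = 2 Hz.
82 Hz mod fs = 22 Hz.
22 Hz > fs/2 = 15 Hz, folds to fs − 22 Hz = 8 Hz.
Distinct values: {2 Hz, 4 Hz, 8 Hz, 12 Hz}.

2 Hz, 4 Hz, 8 Hz, 12 Hz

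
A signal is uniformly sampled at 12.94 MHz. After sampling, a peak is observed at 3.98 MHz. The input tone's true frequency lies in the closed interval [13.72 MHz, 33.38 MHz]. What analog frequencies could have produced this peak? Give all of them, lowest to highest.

16.92 MHz, 21.9 MHz, 29.86 MHz

Frequencies that alias to 3.98 MHz are k·fs ± 3.98 MHz for integer k ≥ 0.
k=0: 3.98 MHz.
k=1: 8.96 MHz, 16.92 MHz.
k=2: 21.9 MHz, 29.86 MHz.
k=3: 34.84 MHz, 42.8 MHz.
Within [13.72 MHz, 33.38 MHz]: 16.92 MHz, 21.9 MHz, 29.86 MHz.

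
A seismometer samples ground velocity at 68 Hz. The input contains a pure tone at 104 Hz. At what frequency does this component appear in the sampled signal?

32 Hz

104 Hz mod fs = 36 Hz.
36 Hz > fs/2 = 34 Hz, folds to fs − 36 Hz = 32 Hz.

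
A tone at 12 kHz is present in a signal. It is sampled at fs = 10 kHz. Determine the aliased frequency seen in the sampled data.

2 kHz

12 kHz mod fs = 2 kHz.
2 kHz ≤ fs/2 = 5 kHz, appears at 2 kHz.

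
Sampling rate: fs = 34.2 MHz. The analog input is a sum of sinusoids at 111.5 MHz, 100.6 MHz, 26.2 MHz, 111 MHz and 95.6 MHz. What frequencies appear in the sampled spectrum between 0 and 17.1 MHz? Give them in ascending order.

fs/2 = 17.1 MHz.
111.5 MHz mod fs = 8.9 MHz.
8.9 MHz ≤ fs/2 = 17.1 MHz, appears at 8.9 MHz.
100.6 MHz mod fs = 32.2 MHz.
32.2 MHz > fs/2 = 17.1 MHz, folds to fs − 32.2 MHz = 2 MHz.
26.2 MHz > fs/2 = 17.1 MHz, folds to fs − 26.2 MHz = 8 MHz.
111 MHz mod fs = 8.4 MHz.
8.4 MHz ≤ fs/2 = 17.1 MHz, appears at 8.4 MHz.
95.6 MHz mod fs = 27.2 MHz.
27.2 MHz > fs/2 = 17.1 MHz, folds to fs − 27.2 MHz = 7 MHz.
Distinct values: {2 MHz, 7 MHz, 8 MHz, 8.4 MHz, 8.9 MHz}.

2 MHz, 7 MHz, 8 MHz, 8.4 MHz, 8.9 MHz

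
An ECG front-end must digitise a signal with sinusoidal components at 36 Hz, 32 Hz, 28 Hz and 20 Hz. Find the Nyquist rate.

Highest-frequency component: 36 Hz.
Nyquist rate = 2 × 36 Hz = 72 Hz.

72 Hz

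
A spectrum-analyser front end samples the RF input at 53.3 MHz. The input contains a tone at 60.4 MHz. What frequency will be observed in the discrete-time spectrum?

60.4 MHz mod fs = 7.1 MHz.
7.1 MHz ≤ fs/2 = 26.65 MHz, appears at 7.1 MHz.

7.1 MHz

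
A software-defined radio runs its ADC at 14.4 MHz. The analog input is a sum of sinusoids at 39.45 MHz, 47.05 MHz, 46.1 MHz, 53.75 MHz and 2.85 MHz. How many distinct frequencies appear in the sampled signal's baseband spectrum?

fs/2 = 7.2 MHz.
39.45 MHz mod fs = 10.65 MHz.
10.65 MHz > fs/2 = 7.2 MHz, folds to fs − 10.65 MHz = 3.75 MHz.
47.05 MHz mod fs = 3.85 MHz.
3.85 MHz ≤ fs/2 = 7.2 MHz, appears at 3.85 MHz.
46.1 MHz mod fs = 2.9 MHz.
2.9 MHz ≤ fs/2 = 7.2 MHz, appears at 2.9 MHz.
53.75 MHz mod fs = 10.55 MHz.
10.55 MHz > fs/2 = 7.2 MHz, folds to fs − 10.55 MHz = 3.85 MHz.
2.85 MHz ≤ fs/2 = 7.2 MHz, passes unchanged.
Distinct values: {2.85 MHz, 2.9 MHz, 3.75 MHz, 3.85 MHz} → 4.

4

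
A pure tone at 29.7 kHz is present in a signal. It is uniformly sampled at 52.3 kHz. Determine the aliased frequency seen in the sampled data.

22.6 kHz

29.7 kHz > fs/2 = 26.15 kHz, folds to fs − 29.7 kHz = 22.6 kHz.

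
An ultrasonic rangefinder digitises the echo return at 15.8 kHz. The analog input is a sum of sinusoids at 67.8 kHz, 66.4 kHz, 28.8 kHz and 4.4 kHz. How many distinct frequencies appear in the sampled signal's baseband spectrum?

4

fs/2 = 7.9 kHz.
67.8 kHz mod fs = 4.6 kHz.
4.6 kHz ≤ fs/2 = 7.9 kHz, appears at 4.6 kHz.
66.4 kHz mod fs = 3.2 kHz.
3.2 kHz ≤ fs/2 = 7.9 kHz, appears at 3.2 kHz.
28.8 kHz mod fs = 13 kHz.
13 kHz > fs/2 = 7.9 kHz, folds to fs − 13 kHz = 2.8 kHz.
4.4 kHz ≤ fs/2 = 7.9 kHz, passes unchanged.
Distinct values: {2.8 kHz, 3.2 kHz, 4.4 kHz, 4.6 kHz} → 4.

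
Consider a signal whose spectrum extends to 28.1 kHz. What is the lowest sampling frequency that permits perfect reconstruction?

Nyquist rate = 2 × 28.1 kHz = 56.2 kHz.

56.2 kHz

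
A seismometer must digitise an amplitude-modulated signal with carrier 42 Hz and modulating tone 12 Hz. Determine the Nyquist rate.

AM sidebands sit at fc ± fm = 30 Hz and 54 Hz.
Highest-frequency component: 54 Hz.
Nyquist rate = 2 × 54 Hz = 108 Hz.

108 Hz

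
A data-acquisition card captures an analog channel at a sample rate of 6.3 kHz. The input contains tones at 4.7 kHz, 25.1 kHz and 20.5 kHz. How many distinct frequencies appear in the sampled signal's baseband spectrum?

2

fs/2 = 3.15 kHz.
4.7 kHz > fs/2 = 3.15 kHz, folds to fs − 4.7 kHz = 1.6 kHz.
25.1 kHz mod fs = 6.2 kHz.
6.2 kHz > fs/2 = 3.15 kHz, folds to fs − 6.2 kHz = 0.1 kHz.
20.5 kHz mod fs = 1.6 kHz.
1.6 kHz ≤ fs/2 = 3.15 kHz, appears at 1.6 kHz.
Distinct values: {0.1 kHz, 1.6 kHz} → 2.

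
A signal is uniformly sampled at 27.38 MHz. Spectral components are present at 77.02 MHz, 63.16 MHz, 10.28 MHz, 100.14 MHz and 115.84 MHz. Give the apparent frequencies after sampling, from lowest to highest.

fs/2 = 13.69 MHz.
77.02 MHz mod fs = 22.26 MHz.
22.26 MHz > fs/2 = 13.69 MHz, folds to fs − 22.26 MHz = 5.12 MHz.
63.16 MHz mod fs = 8.4 MHz.
8.4 MHz ≤ fs/2 = 13.69 MHz, appears at 8.4 MHz.
10.28 MHz ≤ fs/2 = 13.69 MHz, passes unchanged.
100.14 MHz mod fs = 18 MHz.
18 MHz > fs/2 = 13.69 MHz, folds to fs − 18 MHz = 9.38 MHz.
115.84 MHz mod fs = 6.32 MHz.
6.32 MHz ≤ fs/2 = 13.69 MHz, appears at 6.32 MHz.
Distinct values: {5.12 MHz, 6.32 MHz, 8.4 MHz, 9.38 MHz, 10.28 MHz}.

5.12 MHz, 6.32 MHz, 8.4 MHz, 9.38 MHz, 10.28 MHz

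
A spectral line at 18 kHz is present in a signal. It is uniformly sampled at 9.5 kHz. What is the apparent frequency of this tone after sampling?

18 kHz mod fs = 8.5 kHz.
8.5 kHz > fs/2 = 4.75 kHz, folds to fs − 8.5 kHz = 1 kHz.

1 kHz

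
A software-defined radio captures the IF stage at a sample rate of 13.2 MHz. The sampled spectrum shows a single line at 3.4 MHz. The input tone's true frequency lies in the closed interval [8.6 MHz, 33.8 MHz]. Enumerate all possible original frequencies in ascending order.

Frequencies that alias to 3.4 MHz are k·fs ± 3.4 MHz for integer k ≥ 0.
k=0: 3.4 MHz.
k=1: 9.8 MHz, 16.6 MHz.
k=2: 23 MHz, 29.8 MHz.
k=3: 36.2 MHz, 43 MHz.
Within [8.6 MHz, 33.8 MHz]: 9.8 MHz, 16.6 MHz, 23 MHz, 29.8 MHz.

9.8 MHz, 16.6 MHz, 23 MHz, 29.8 MHz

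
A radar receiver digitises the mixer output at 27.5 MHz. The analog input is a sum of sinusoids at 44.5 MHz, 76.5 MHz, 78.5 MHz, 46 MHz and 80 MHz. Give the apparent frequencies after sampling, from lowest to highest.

fs/2 = 13.75 MHz.
44.5 MHz mod fs = 17 MHz.
17 MHz > fs/2 = 13.75 MHz, folds to fs − 17 MHz = 10.5 MHz.
76.5 MHz mod fs = 21.5 MHz.
21.5 MHz > fs/2 = 13.75 MHz, folds to fs − 21.5 MHz = 6 MHz.
78.5 MHz mod fs = 23.5 MHz.
23.5 MHz > fs/2 = 13.75 MHz, folds to fs − 23.5 MHz = 4 MHz.
46 MHz mod fs = 18.5 MHz.
18.5 MHz > fs/2 = 13.75 MHz, folds to fs − 18.5 MHz = 9 MHz.
80 MHz mod fs = 25 MHz.
25 MHz > fs/2 = 13.75 MHz, folds to fs − 25 MHz = 2.5 MHz.
Distinct values: {2.5 MHz, 4 MHz, 6 MHz, 9 MHz, 10.5 MHz}.

2.5 MHz, 4 MHz, 6 MHz, 9 MHz, 10.5 MHz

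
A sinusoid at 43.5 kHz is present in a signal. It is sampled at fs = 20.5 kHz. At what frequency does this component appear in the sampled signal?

43.5 kHz mod fs = 2.5 kHz.
2.5 kHz ≤ fs/2 = 10.25 kHz, appears at 2.5 kHz.

2.5 kHz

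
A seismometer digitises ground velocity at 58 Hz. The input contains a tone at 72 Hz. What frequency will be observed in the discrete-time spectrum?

72 Hz mod fs = 14 Hz.
14 Hz ≤ fs/2 = 29 Hz, appears at 14 Hz.

14 Hz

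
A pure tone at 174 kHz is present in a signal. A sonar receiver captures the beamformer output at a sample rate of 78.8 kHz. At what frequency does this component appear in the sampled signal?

16.4 kHz

174 kHz mod fs = 16.4 kHz.
16.4 kHz ≤ fs/2 = 39.4 kHz, appears at 16.4 kHz.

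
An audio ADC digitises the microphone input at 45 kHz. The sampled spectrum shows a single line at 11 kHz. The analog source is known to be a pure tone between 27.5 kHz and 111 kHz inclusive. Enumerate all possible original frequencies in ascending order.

34 kHz, 56 kHz, 79 kHz, 101 kHz

Frequencies that alias to 11 kHz are k·fs ± 11 kHz for integer k ≥ 0.
k=0: 11 kHz.
k=1: 34 kHz, 56 kHz.
k=2: 79 kHz, 101 kHz.
k=3: 124 kHz, 146 kHz.
Within [27.5 kHz, 111 kHz]: 34 kHz, 56 kHz, 79 kHz, 101 kHz.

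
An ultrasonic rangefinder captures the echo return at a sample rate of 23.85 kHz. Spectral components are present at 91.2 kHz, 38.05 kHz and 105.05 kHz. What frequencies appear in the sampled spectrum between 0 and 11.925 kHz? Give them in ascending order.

fs/2 = 11.925 kHz.
91.2 kHz mod fs = 19.65 kHz.
19.65 kHz > fs/2 = 11.925 kHz, folds to fs − 19.65 kHz = 4.2 kHz.
38.05 kHz mod fs = 14.2 kHz.
14.2 kHz > fs/2 = 11.925 kHz, folds to fs − 14.2 kHz = 9.65 kHz.
105.05 kHz mod fs = 9.65 kHz.
9.65 kHz ≤ fs/2 = 11.925 kHz, appears at 9.65 kHz.
Distinct values: {4.2 kHz, 9.65 kHz}.

4.2 kHz, 9.65 kHz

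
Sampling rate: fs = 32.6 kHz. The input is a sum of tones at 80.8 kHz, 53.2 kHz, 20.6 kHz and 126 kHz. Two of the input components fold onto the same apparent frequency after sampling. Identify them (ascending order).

20.6 kHz, 53.2 kHz

fs/2 = 16.3 kHz.
80.8 kHz mod fs = 15.6 kHz.
15.6 kHz ≤ fs/2 = 16.3 kHz, appears at 15.6 kHz.
53.2 kHz mod fs = 20.6 kHz.
20.6 kHz > fs/2 = 16.3 kHz, folds to fs − 20.6 kHz = 12 kHz.
20.6 kHz > fs/2 = 16.3 kHz, folds to fs − 20.6 kHz = 12 kHz.
126 kHz mod fs = 28.2 kHz.
28.2 kHz > fs/2 = 16.3 kHz, folds to fs − 28.2 kHz = 4.4 kHz.
20.6 kHz and 53.2 kHz both map to 12 kHz.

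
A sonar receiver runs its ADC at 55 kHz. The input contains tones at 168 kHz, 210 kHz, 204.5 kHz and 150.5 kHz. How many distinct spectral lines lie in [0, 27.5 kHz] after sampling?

fs/2 = 27.5 kHz.
168 kHz mod fs = 3 kHz.
3 kHz ≤ fs/2 = 27.5 kHz, appears at 3 kHz.
210 kHz mod fs = 45 kHz.
45 kHz > fs/2 = 27.5 kHz, folds to fs − 45 kHz = 10 kHz.
204.5 kHz mod fs = 39.5 kHz.
39.5 kHz > fs/2 = 27.5 kHz, folds to fs − 39.5 kHz = 15.5 kHz.
150.5 kHz mod fs = 40.5 kHz.
40.5 kHz > fs/2 = 27.5 kHz, folds to fs − 40.5 kHz = 14.5 kHz.
Distinct values: {3 kHz, 10 kHz, 14.5 kHz, 15.5 kHz} → 4.

4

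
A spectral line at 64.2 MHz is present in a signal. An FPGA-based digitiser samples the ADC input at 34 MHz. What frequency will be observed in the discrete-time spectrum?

64.2 MHz mod fs = 30.2 MHz.
30.2 MHz > fs/2 = 17 MHz, folds to fs − 30.2 MHz = 3.8 MHz.

3.8 MHz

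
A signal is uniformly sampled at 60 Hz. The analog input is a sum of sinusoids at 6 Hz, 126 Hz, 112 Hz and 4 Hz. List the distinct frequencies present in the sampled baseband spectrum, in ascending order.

fs/2 = 30 Hz.
6 Hz ≤ fs/2 = 30 Hz, passes unchanged.
126 Hz mod fs = 6 Hz.
6 Hz ≤ fs/2 = 30 Hz, appears at 6 Hz.
112 Hz mod fs = 52 Hz.
52 Hz > fs/2 = 30 Hz, folds to fs − 52 Hz = 8 Hz.
4 Hz ≤ fs/2 = 30 Hz, passes unchanged.
Distinct values: {4 Hz, 6 Hz, 8 Hz}.

4 Hz, 6 Hz, 8 Hz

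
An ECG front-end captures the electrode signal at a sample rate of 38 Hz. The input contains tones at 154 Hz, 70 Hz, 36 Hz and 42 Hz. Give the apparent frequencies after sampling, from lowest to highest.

fs/2 = 19 Hz.
154 Hz mod fs = 2 Hz.
2 Hz ≤ fs/2 = 19 Hz, appears at 2 Hz.
70 Hz mod fs = 32 Hz.
32 Hz > fs/2 = 19 Hz, folds to fs − 32 Hz = 6 Hz.
36 Hz > fs/2 = 19 Hz, folds to fs − 36 Hz = 2 Hz.
42 Hz mod fs = 4 Hz.
4 Hz ≤ fs/2 = 19 Hz, appears at 4 Hz.
Distinct values: {2 Hz, 4 Hz, 6 Hz}.

2 Hz, 4 Hz, 6 Hz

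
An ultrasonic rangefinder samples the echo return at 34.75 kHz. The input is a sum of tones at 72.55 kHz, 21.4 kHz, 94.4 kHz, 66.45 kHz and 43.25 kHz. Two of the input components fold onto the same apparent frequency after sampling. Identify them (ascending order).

fs/2 = 17.375 kHz.
72.55 kHz mod fs = 3.05 kHz.
3.05 kHz ≤ fs/2 = 17.375 kHz, appears at 3.05 kHz.
21.4 kHz > fs/2 = 17.375 kHz, folds to fs − 21.4 kHz = 13.35 kHz.
94.4 kHz mod fs = 24.9 kHz.
24.9 kHz > fs/2 = 17.375 kHz, folds to fs − 24.9 kHz = 9.85 kHz.
66.45 kHz mod fs = 31.7 kHz.
31.7 kHz > fs/2 = 17.375 kHz, folds to fs − 31.7 kHz = 3.05 kHz.
43.25 kHz mod fs = 8.5 kHz.
8.5 kHz ≤ fs/2 = 17.375 kHz, appears at 8.5 kHz.
66.45 kHz and 72.55 kHz both map to 3.05 kHz.

66.45 kHz, 72.55 kHz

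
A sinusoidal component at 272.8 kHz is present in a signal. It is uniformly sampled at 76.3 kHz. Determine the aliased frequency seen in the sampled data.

272.8 kHz mod fs = 43.9 kHz.
43.9 kHz > fs/2 = 38.15 kHz, folds to fs − 43.9 kHz = 32.4 kHz.

32.4 kHz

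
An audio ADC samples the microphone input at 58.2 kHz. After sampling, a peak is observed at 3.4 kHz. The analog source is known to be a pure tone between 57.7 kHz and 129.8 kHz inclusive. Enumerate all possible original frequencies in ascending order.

Frequencies that alias to 3.4 kHz are k·fs ± 3.4 kHz for integer k ≥ 0.
k=0: 3.4 kHz.
k=1: 54.8 kHz, 61.6 kHz.
k=2: 113 kHz, 119.8 kHz.
k=3: 171.2 kHz, 178 kHz.
Within [57.7 kHz, 129.8 kHz]: 61.6 kHz, 113 kHz, 119.8 kHz.

61.6 kHz, 113 kHz, 119.8 kHz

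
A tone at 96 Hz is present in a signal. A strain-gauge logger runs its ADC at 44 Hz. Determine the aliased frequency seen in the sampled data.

8 Hz

96 Hz mod fs = 8 Hz.
8 Hz ≤ fs/2 = 22 Hz, appears at 8 Hz.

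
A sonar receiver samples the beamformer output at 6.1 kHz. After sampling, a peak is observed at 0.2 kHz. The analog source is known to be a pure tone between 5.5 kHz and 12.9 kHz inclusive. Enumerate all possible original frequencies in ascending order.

Frequencies that alias to 0.2 kHz are k·fs ± 0.2 kHz for integer k ≥ 0.
k=0: 0.2 kHz.
k=1: 5.9 kHz, 6.3 kHz.
k=2: 12 kHz, 12.4 kHz.
k=3: 18.1 kHz, 18.5 kHz.
Within [5.5 kHz, 12.9 kHz]: 5.9 kHz, 6.3 kHz, 12 kHz, 12.4 kHz.

5.9 kHz, 6.3 kHz, 12 kHz, 12.4 kHz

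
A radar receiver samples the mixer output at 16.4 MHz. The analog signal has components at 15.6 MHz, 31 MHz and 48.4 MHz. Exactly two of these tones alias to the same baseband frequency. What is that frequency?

0.8 MHz

fs/2 = 8.2 MHz.
15.6 MHz > fs/2 = 8.2 MHz, folds to fs − 15.6 MHz = 0.8 MHz.
31 MHz mod fs = 14.6 MHz.
14.6 MHz > fs/2 = 8.2 MHz, folds to fs − 14.6 MHz = 1.8 MHz.
48.4 MHz mod fs = 15.6 MHz.
15.6 MHz > fs/2 = 8.2 MHz, folds to fs − 15.6 MHz = 0.8 MHz.
15.6 MHz and 48.4 MHz both map to 0.8 MHz.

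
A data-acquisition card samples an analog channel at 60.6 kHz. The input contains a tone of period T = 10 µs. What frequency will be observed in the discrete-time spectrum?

T = 10 µs → f = 1/T = 100 kHz.
100 kHz mod fs = 39.4 kHz.
39.4 kHz > fs/2 = 30.3 kHz, folds to fs − 39.4 kHz = 21.2 kHz.

21.2 kHz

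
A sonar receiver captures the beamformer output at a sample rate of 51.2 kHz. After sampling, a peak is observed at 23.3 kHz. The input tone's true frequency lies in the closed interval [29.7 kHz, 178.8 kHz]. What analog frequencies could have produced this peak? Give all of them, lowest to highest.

74.5 kHz, 79.1 kHz, 125.7 kHz, 130.3 kHz, 176.9 kHz

Frequencies that alias to 23.3 kHz are k·fs ± 23.3 kHz for integer k ≥ 0.
k=0: 23.3 kHz.
k=1: 27.9 kHz, 74.5 kHz.
k=2: 79.1 kHz, 125.7 kHz.
k=3: 130.3 kHz, 176.9 kHz.
k=4: 181.5 kHz, 228.1 kHz.
Within [29.7 kHz, 178.8 kHz]: 74.5 kHz, 79.1 kHz, 125.7 kHz, 130.3 kHz, 176.9 kHz.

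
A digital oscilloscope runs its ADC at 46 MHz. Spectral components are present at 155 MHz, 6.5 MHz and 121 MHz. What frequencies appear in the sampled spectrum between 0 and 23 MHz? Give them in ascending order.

6.5 MHz, 17 MHz

fs/2 = 23 MHz.
155 MHz mod fs = 17 MHz.
17 MHz ≤ fs/2 = 23 MHz, appears at 17 MHz.
6.5 MHz ≤ fs/2 = 23 MHz, passes unchanged.
121 MHz mod fs = 29 MHz.
29 MHz > fs/2 = 23 MHz, folds to fs − 29 MHz = 17 MHz.
Distinct values: {6.5 MHz, 17 MHz}.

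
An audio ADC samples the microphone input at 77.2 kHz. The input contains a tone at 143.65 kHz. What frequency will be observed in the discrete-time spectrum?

10.75 kHz

143.65 kHz mod fs = 66.45 kHz.
66.45 kHz > fs/2 = 38.6 kHz, folds to fs − 66.45 kHz = 10.75 kHz.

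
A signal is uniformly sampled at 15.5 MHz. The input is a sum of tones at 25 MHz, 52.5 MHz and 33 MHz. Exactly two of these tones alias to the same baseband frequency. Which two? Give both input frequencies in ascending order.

fs/2 = 7.75 MHz.
25 MHz mod fs = 9.5 MHz.
9.5 MHz > fs/2 = 7.75 MHz, folds to fs − 9.5 MHz = 6 MHz.
52.5 MHz mod fs = 6 MHz.
6 MHz ≤ fs/2 = 7.75 MHz, appears at 6 MHz.
33 MHz mod fs = 2 MHz.
2 MHz ≤ fs/2 = 7.75 MHz, appears at 2 MHz.
25 MHz and 52.5 MHz both map to 6 MHz.

25 MHz, 52.5 MHz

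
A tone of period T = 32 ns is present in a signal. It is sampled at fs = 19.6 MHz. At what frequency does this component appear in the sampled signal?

7.95 MHz

T = 32 ns → f = 1/T = 31.25 MHz.
31.25 MHz mod fs = 11.65 MHz.
11.65 MHz > fs/2 = 9.8 MHz, folds to fs − 11.65 MHz = 7.95 MHz.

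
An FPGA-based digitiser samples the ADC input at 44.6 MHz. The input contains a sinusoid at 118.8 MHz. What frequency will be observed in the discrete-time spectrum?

15 MHz

118.8 MHz mod fs = 29.6 MHz.
29.6 MHz > fs/2 = 22.3 MHz, folds to fs − 29.6 MHz = 15 MHz.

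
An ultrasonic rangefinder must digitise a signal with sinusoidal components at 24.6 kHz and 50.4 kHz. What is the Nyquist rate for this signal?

100.8 kHz

Highest-frequency component: 50.4 kHz.
Nyquist rate = 2 × 50.4 kHz = 100.8 kHz.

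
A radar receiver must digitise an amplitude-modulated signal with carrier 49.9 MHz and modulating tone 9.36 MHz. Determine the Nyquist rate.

118.52 MHz

AM sidebands sit at fc ± fm = 40.54 MHz and 59.26 MHz.
Highest-frequency component: 59.26 MHz.
Nyquist rate = 2 × 59.26 MHz = 118.52 MHz.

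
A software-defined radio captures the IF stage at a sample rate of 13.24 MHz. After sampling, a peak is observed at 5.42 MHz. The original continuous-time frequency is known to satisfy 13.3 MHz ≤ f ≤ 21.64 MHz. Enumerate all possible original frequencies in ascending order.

Frequencies that alias to 5.42 MHz are k·fs ± 5.42 MHz for integer k ≥ 0.
k=0: 5.42 MHz.
k=1: 7.82 MHz, 18.66 MHz.
k=2: 21.06 MHz, 31.9 MHz.
k=3: 34.3 MHz, 45.14 MHz.
Within [13.3 MHz, 21.64 MHz]: 18.66 MHz, 21.06 MHz.

18.66 MHz, 21.06 MHz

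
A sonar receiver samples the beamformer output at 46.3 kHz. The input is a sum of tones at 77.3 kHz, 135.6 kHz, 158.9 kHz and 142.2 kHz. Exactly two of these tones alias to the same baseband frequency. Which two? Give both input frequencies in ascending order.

135.6 kHz, 142.2 kHz

fs/2 = 23.15 kHz.
77.3 kHz mod fs = 31 kHz.
31 kHz > fs/2 = 23.15 kHz, folds to fs − 31 kHz = 15.3 kHz.
135.6 kHz mod fs = 43 kHz.
43 kHz > fs/2 = 23.15 kHz, folds to fs − 43 kHz = 3.3 kHz.
158.9 kHz mod fs = 20 kHz.
20 kHz ≤ fs/2 = 23.15 kHz, appears at 20 kHz.
142.2 kHz mod fs = 3.3 kHz.
3.3 kHz ≤ fs/2 = 23.15 kHz, appears at 3.3 kHz.
135.6 kHz and 142.2 kHz both map to 3.3 kHz.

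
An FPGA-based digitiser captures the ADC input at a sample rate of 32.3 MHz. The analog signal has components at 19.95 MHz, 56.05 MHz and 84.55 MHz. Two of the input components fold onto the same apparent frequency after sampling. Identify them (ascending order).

fs/2 = 16.15 MHz.
19.95 MHz > fs/2 = 16.15 MHz, folds to fs − 19.95 MHz = 12.35 MHz.
56.05 MHz mod fs = 23.75 MHz.
23.75 MHz > fs/2 = 16.15 MHz, folds to fs − 23.75 MHz = 8.55 MHz.
84.55 MHz mod fs = 19.95 MHz.
19.95 MHz > fs/2 = 16.15 MHz, folds to fs − 19.95 MHz = 12.35 MHz.
19.95 MHz and 84.55 MHz both map to 12.35 MHz.

19.95 MHz, 84.55 MHz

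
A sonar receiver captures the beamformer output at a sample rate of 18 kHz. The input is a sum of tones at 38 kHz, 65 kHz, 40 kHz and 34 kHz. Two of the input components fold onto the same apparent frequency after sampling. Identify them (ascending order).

34 kHz, 38 kHz

fs/2 = 9 kHz.
38 kHz mod fs = 2 kHz.
2 kHz ≤ fs/2 = 9 kHz, appears at 2 kHz.
65 kHz mod fs = 11 kHz.
11 kHz > fs/2 = 9 kHz, folds to fs − 11 kHz = 7 kHz.
40 kHz mod fs = 4 kHz.
4 kHz ≤ fs/2 = 9 kHz, appears at 4 kHz.
34 kHz mod fs = 16 kHz.
16 kHz > fs/2 = 9 kHz, folds to fs − 16 kHz = 2 kHz.
34 kHz and 38 kHz both map to 2 kHz.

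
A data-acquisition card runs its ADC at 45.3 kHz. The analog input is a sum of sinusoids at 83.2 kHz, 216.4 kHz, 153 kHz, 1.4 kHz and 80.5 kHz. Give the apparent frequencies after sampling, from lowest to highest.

fs/2 = 22.65 kHz.
83.2 kHz mod fs = 37.9 kHz.
37.9 kHz > fs/2 = 22.65 kHz, folds to fs − 37.9 kHz = 7.4 kHz.
216.4 kHz mod fs = 35.2 kHz.
35.2 kHz > fs/2 = 22.65 kHz, folds to fs − 35.2 kHz = 10.1 kHz.
153 kHz mod fs = 17.1 kHz.
17.1 kHz ≤ fs/2 = 22.65 kHz, appears at 17.1 kHz.
1.4 kHz ≤ fs/2 = 22.65 kHz, passes unchanged.
80.5 kHz mod fs = 35.2 kHz.
35.2 kHz > fs/2 = 22.65 kHz, folds to fs − 35.2 kHz = 10.1 kHz.
Distinct values: {1.4 kHz, 7.4 kHz, 10.1 kHz, 17.1 kHz}.

1.4 kHz, 7.4 kHz, 10.1 kHz, 17.1 kHz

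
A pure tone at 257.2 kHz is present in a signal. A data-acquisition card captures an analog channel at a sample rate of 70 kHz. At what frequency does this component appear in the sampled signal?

22.8 kHz

257.2 kHz mod fs = 47.2 kHz.
47.2 kHz > fs/2 = 35 kHz, folds to fs − 47.2 kHz = 22.8 kHz.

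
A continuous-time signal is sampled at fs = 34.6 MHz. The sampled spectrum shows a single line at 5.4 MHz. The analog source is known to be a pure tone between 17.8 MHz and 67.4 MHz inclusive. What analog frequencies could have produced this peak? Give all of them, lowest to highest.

Frequencies that alias to 5.4 MHz are k·fs ± 5.4 MHz for integer k ≥ 0.
k=0: 5.4 MHz.
k=1: 29.2 MHz, 40 MHz.
k=2: 63.8 MHz, 74.6 MHz.
k=3: 98.4 MHz, 109.2 MHz.
Within [17.8 MHz, 67.4 MHz]: 29.2 MHz, 40 MHz, 63.8 MHz.

29.2 MHz, 40 MHz, 63.8 MHz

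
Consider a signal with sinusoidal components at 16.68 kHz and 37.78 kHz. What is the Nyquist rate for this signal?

75.56 kHz

Highest-frequency component: 37.78 kHz.
Nyquist rate = 2 × 37.78 kHz = 75.56 kHz.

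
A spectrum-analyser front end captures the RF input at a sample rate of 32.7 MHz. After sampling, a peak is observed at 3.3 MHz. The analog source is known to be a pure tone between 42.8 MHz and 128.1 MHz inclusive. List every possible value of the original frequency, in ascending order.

62.1 MHz, 68.7 MHz, 94.8 MHz, 101.4 MHz, 127.5 MHz

Frequencies that alias to 3.3 MHz are k·fs ± 3.3 MHz for integer k ≥ 0.
k=0: 3.3 MHz.
k=1: 29.4 MHz, 36 MHz.
k=2: 62.1 MHz, 68.7 MHz.
k=3: 94.8 MHz, 101.4 MHz.
k=4: 127.5 MHz, 134.1 MHz.
k=5: 160.2 MHz, 166.8 MHz.
Within [42.8 MHz, 128.1 MHz]: 62.1 MHz, 68.7 MHz, 94.8 MHz, 101.4 MHz, 127.5 MHz.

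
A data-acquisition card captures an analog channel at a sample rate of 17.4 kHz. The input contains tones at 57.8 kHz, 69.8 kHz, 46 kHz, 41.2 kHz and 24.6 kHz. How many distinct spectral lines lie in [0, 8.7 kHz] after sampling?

5

fs/2 = 8.7 kHz.
57.8 kHz mod fs = 5.6 kHz.
5.6 kHz ≤ fs/2 = 8.7 kHz, appears at 5.6 kHz.
69.8 kHz mod fs = 0.2 kHz.
0.2 kHz ≤ fs/2 = 8.7 kHz, appears at 0.2 kHz.
46 kHz mod fs = 11.2 kHz.
11.2 kHz > fs/2 = 8.7 kHz, folds to fs − 11.2 kHz = 6.2 kHz.
41.2 kHz mod fs = 6.4 kHz.
6.4 kHz ≤ fs/2 = 8.7 kHz, appears at 6.4 kHz.
24.6 kHz mod fs = 7.2 kHz.
7.2 kHz ≤ fs/2 = 8.7 kHz, appears at 7.2 kHz.
Distinct values: {0.2 kHz, 5.6 kHz, 6.2 kHz, 6.4 kHz, 7.2 kHz} → 5.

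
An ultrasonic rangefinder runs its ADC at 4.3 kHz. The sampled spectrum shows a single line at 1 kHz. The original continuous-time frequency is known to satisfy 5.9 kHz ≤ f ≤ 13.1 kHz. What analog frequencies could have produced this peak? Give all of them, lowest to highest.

7.6 kHz, 9.6 kHz, 11.9 kHz

Frequencies that alias to 1 kHz are k·fs ± 1 kHz for integer k ≥ 0.
k=0: 1 kHz.
k=1: 3.3 kHz, 5.3 kHz.
k=2: 7.6 kHz, 9.6 kHz.
k=3: 11.9 kHz, 13.9 kHz.
k=4: 16.2 kHz, 18.2 kHz.
Within [5.9 kHz, 13.1 kHz]: 7.6 kHz, 9.6 kHz, 11.9 kHz.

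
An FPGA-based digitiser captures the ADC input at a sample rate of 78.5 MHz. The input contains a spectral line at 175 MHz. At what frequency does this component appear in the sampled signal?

18 MHz

175 MHz mod fs = 18 MHz.
18 MHz ≤ fs/2 = 39.25 MHz, appears at 18 MHz.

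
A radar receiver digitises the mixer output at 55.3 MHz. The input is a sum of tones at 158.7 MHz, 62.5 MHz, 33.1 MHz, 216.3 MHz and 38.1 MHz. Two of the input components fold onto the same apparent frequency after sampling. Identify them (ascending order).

62.5 MHz, 158.7 MHz

fs/2 = 27.65 MHz.
158.7 MHz mod fs = 48.1 MHz.
48.1 MHz > fs/2 = 27.65 MHz, folds to fs − 48.1 MHz = 7.2 MHz.
62.5 MHz mod fs = 7.2 MHz.
7.2 MHz ≤ fs/2 = 27.65 MHz, appears at 7.2 MHz.
33.1 MHz > fs/2 = 27.65 MHz, folds to fs − 33.1 MHz = 22.2 MHz.
216.3 MHz mod fs = 50.4 MHz.
50.4 MHz > fs/2 = 27.65 MHz, folds to fs − 50.4 MHz = 4.9 MHz.
38.1 MHz > fs/2 = 27.65 MHz, folds to fs − 38.1 MHz = 17.2 MHz.
62.5 MHz and 158.7 MHz both map to 7.2 MHz.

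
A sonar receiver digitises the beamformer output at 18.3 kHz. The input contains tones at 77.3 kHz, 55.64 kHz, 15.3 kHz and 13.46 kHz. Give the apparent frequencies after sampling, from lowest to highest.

fs/2 = 9.15 kHz.
77.3 kHz mod fs = 4.1 kHz.
4.1 kHz ≤ fs/2 = 9.15 kHz, appears at 4.1 kHz.
55.64 kHz mod fs = 0.74 kHz.
0.74 kHz ≤ fs/2 = 9.15 kHz, appears at 0.74 kHz.
15.3 kHz > fs/2 = 9.15 kHz, folds to fs − 15.3 kHz = 3 kHz.
13.46 kHz > fs/2 = 9.15 kHz, folds to fs − 13.46 kHz = 4.84 kHz.
Distinct values: {0.74 kHz, 3 kHz, 4.1 kHz, 4.84 kHz}.

0.74 kHz, 3 kHz, 4.1 kHz, 4.84 kHz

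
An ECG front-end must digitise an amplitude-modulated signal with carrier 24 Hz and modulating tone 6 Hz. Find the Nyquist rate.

60 Hz

AM sidebands sit at fc ± fm = 18 Hz and 30 Hz.
Highest-frequency component: 30 Hz.
Nyquist rate = 2 × 30 Hz = 60 Hz.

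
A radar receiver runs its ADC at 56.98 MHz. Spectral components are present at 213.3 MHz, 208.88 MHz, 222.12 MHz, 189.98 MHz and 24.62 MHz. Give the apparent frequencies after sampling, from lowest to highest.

fs/2 = 28.49 MHz.
213.3 MHz mod fs = 42.36 MHz.
42.36 MHz > fs/2 = 28.49 MHz, folds to fs − 42.36 MHz = 14.62 MHz.
208.88 MHz mod fs = 37.94 MHz.
37.94 MHz > fs/2 = 28.49 MHz, folds to fs − 37.94 MHz = 19.04 MHz.
222.12 MHz mod fs = 51.18 MHz.
51.18 MHz > fs/2 = 28.49 MHz, folds to fs − 51.18 MHz = 5.8 MHz.
189.98 MHz mod fs = 19.04 MHz.
19.04 MHz ≤ fs/2 = 28.49 MHz, appears at 19.04 MHz.
24.62 MHz ≤ fs/2 = 28.49 MHz, passes unchanged.
Distinct values: {5.8 MHz, 14.62 MHz, 19.04 MHz, 24.62 MHz}.

5.8 MHz, 14.62 MHz, 19.04 MHz, 24.62 MHz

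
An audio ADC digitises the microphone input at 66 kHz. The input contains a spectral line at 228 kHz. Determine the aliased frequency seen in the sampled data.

228 kHz mod fs = 30 kHz.
30 kHz ≤ fs/2 = 33 kHz, appears at 30 kHz.

30 kHz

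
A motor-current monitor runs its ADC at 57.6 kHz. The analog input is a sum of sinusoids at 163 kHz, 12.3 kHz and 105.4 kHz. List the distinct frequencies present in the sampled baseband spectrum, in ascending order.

fs/2 = 28.8 kHz.
163 kHz mod fs = 47.8 kHz.
47.8 kHz > fs/2 = 28.8 kHz, folds to fs − 47.8 kHz = 9.8 kHz.
12.3 kHz ≤ fs/2 = 28.8 kHz, passes unchanged.
105.4 kHz mod fs = 47.8 kHz.
47.8 kHz > fs/2 = 28.8 kHz, folds to fs − 47.8 kHz = 9.8 kHz.
Distinct values: {9.8 kHz, 12.3 kHz}.

9.8 kHz, 12.3 kHz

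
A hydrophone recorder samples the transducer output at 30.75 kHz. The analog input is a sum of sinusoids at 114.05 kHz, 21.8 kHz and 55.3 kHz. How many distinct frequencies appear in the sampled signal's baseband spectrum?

2

fs/2 = 15.375 kHz.
114.05 kHz mod fs = 21.8 kHz.
21.8 kHz > fs/2 = 15.375 kHz, folds to fs − 21.8 kHz = 8.95 kHz.
21.8 kHz > fs/2 = 15.375 kHz, folds to fs − 21.8 kHz = 8.95 kHz.
55.3 kHz mod fs = 24.55 kHz.
24.55 kHz > fs/2 = 15.375 kHz, folds to fs − 24.55 kHz = 6.2 kHz.
Distinct values: {6.2 kHz, 8.95 kHz} → 2.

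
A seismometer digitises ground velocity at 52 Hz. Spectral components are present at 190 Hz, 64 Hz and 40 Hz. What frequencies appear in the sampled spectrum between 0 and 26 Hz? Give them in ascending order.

fs/2 = 26 Hz.
190 Hz mod fs = 34 Hz.
34 Hz > fs/2 = 26 Hz, folds to fs − 34 Hz = 18 Hz.
64 Hz mod fs = 12 Hz.
12 Hz ≤ fs/2 = 26 Hz, appears at 12 Hz.
40 Hz > fs/2 = 26 Hz, folds to fs − 40 Hz = 12 Hz.
Distinct values: {12 Hz, 18 Hz}.

12 Hz, 18 Hz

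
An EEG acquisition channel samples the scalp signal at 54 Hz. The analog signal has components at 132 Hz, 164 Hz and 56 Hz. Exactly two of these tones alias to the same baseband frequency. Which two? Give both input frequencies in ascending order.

56 Hz, 164 Hz

fs/2 = 27 Hz.
132 Hz mod fs = 24 Hz.
24 Hz ≤ fs/2 = 27 Hz, appears at 24 Hz.
164 Hz mod fs = 2 Hz.
2 Hz ≤ fs/2 = 27 Hz, appears at 2 Hz.
56 Hz mod fs = 2 Hz.
2 Hz ≤ fs/2 = 27 Hz, appears at 2 Hz.
56 Hz and 164 Hz both map to 2 Hz.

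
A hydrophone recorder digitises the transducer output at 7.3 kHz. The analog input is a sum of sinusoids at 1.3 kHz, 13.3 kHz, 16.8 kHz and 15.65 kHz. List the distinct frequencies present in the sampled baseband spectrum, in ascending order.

fs/2 = 3.65 kHz.
1.3 kHz ≤ fs/2 = 3.65 kHz, passes unchanged.
13.3 kHz mod fs = 6 kHz.
6 kHz > fs/2 = 3.65 kHz, folds to fs − 6 kHz = 1.3 kHz.
16.8 kHz mod fs = 2.2 kHz.
2.2 kHz ≤ fs/2 = 3.65 kHz, appears at 2.2 kHz.
15.65 kHz mod fs = 1.05 kHz.
1.05 kHz ≤ fs/2 = 3.65 kHz, appears at 1.05 kHz.
Distinct values: {1.05 kHz, 1.3 kHz, 2.2 kHz}.

1.05 kHz, 1.3 kHz, 2.2 kHz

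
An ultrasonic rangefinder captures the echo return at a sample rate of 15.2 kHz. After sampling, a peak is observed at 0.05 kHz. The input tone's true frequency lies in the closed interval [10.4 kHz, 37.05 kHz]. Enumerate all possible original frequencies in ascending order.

Frequencies that alias to 0.05 kHz are k·fs ± 0.05 kHz for integer k ≥ 0.
k=0: 0.05 kHz.
k=1: 15.15 kHz, 15.25 kHz.
k=2: 30.35 kHz, 30.45 kHz.
k=3: 45.55 kHz, 45.65 kHz.
Within [10.4 kHz, 37.05 kHz]: 15.15 kHz, 15.25 kHz, 30.35 kHz, 30.45 kHz.

15.15 kHz, 15.25 kHz, 30.35 kHz, 30.45 kHz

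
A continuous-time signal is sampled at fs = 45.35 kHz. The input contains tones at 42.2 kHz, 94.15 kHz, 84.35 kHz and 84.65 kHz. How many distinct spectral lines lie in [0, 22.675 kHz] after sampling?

fs/2 = 22.675 kHz.
42.2 kHz > fs/2 = 22.675 kHz, folds to fs − 42.2 kHz = 3.15 kHz.
94.15 kHz mod fs = 3.45 kHz.
3.45 kHz ≤ fs/2 = 22.675 kHz, appears at 3.45 kHz.
84.35 kHz mod fs = 39 kHz.
39 kHz > fs/2 = 22.675 kHz, folds to fs − 39 kHz = 6.35 kHz.
84.65 kHz mod fs = 39.3 kHz.
39.3 kHz > fs/2 = 22.675 kHz, folds to fs − 39.3 kHz = 6.05 kHz.
Distinct values: {3.15 kHz, 3.45 kHz, 6.05 kHz, 6.35 kHz} → 4.

4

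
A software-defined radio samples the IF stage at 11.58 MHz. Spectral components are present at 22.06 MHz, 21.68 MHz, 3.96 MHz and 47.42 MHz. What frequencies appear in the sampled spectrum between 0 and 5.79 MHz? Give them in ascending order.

fs/2 = 5.79 MHz.
22.06 MHz mod fs = 10.48 MHz.
10.48 MHz > fs/2 = 5.79 MHz, folds to fs − 10.48 MHz = 1.1 MHz.
21.68 MHz mod fs = 10.1 MHz.
10.1 MHz > fs/2 = 5.79 MHz, folds to fs − 10.1 MHz = 1.48 MHz.
3.96 MHz ≤ fs/2 = 5.79 MHz, passes unchanged.
47.42 MHz mod fs = 1.1 MHz.
1.1 MHz ≤ fs/2 = 5.79 MHz, appears at 1.1 MHz.
Distinct values: {1.1 MHz, 1.48 MHz, 3.96 MHz}.

1.1 MHz, 1.48 MHz, 3.96 MHz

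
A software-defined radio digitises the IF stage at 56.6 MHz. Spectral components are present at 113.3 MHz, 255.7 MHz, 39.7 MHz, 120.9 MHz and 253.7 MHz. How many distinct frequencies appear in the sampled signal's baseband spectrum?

fs/2 = 28.3 MHz.
113.3 MHz mod fs = 0.1 MHz.
0.1 MHz ≤ fs/2 = 28.3 MHz, appears at 0.1 MHz.
255.7 MHz mod fs = 29.3 MHz.
29.3 MHz > fs/2 = 28.3 MHz, folds to fs − 29.3 MHz = 27.3 MHz.
39.7 MHz > fs/2 = 28.3 MHz, folds to fs − 39.7 MHz = 16.9 MHz.
120.9 MHz mod fs = 7.7 MHz.
7.7 MHz ≤ fs/2 = 28.3 MHz, appears at 7.7 MHz.
253.7 MHz mod fs = 27.3 MHz.
27.3 MHz ≤ fs/2 = 28.3 MHz, appears at 27.3 MHz.
Distinct values: {0.1 MHz, 7.7 MHz, 16.9 MHz, 27.3 MHz} → 4.

4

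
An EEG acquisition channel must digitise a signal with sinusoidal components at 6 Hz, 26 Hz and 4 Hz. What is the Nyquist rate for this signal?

Highest-frequency component: 26 Hz.
Nyquist rate = 2 × 26 Hz = 52 Hz.

52 Hz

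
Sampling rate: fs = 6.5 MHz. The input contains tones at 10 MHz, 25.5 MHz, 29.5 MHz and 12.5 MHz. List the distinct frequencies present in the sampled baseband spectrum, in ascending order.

fs/2 = 3.25 MHz.
10 MHz mod fs = 3.5 MHz.
3.5 MHz > fs/2 = 3.25 MHz, folds to fs − 3.5 MHz = 3 MHz.
25.5 MHz mod fs = 6 MHz.
6 MHz > fs/2 = 3.25 MHz, folds to fs − 6 MHz = 0.5 MHz.
29.5 MHz mod fs = 3.5 MHz.
3.5 MHz > fs/2 = 3.25 MHz, folds to fs − 3.5 MHz = 3 MHz.
12.5 MHz mod fs = 6 MHz.
6 MHz > fs/2 = 3.25 MHz, folds to fs − 6 MHz = 0.5 MHz.
Distinct values: {0.5 MHz, 3 MHz}.

0.5 MHz, 3 MHz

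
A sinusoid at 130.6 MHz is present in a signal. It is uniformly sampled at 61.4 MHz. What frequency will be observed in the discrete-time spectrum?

130.6 MHz mod fs = 7.8 MHz.
7.8 MHz ≤ fs/2 = 30.7 MHz, appears at 7.8 MHz.

7.8 MHz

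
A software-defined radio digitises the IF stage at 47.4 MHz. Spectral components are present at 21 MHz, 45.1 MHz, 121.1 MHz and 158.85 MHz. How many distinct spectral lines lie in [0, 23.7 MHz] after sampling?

fs/2 = 23.7 MHz.
21 MHz ≤ fs/2 = 23.7 MHz, passes unchanged.
45.1 MHz > fs/2 = 23.7 MHz, folds to fs − 45.1 MHz = 2.3 MHz.
121.1 MHz mod fs = 26.3 MHz.
26.3 MHz > fs/2 = 23.7 MHz, folds to fs − 26.3 MHz = 21.1 MHz.
158.85 MHz mod fs = 16.65 MHz.
16.65 MHz ≤ fs/2 = 23.7 MHz, appears at 16.65 MHz.
Distinct values: {2.3 MHz, 16.65 MHz, 21 MHz, 21.1 MHz} → 4.

4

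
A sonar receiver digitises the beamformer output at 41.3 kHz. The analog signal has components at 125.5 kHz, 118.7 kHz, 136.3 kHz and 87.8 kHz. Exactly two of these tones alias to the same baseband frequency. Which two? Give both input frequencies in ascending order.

87.8 kHz, 118.7 kHz

fs/2 = 20.65 kHz.
125.5 kHz mod fs = 1.6 kHz.
1.6 kHz ≤ fs/2 = 20.65 kHz, appears at 1.6 kHz.
118.7 kHz mod fs = 36.1 kHz.
36.1 kHz > fs/2 = 20.65 kHz, folds to fs − 36.1 kHz = 5.2 kHz.
136.3 kHz mod fs = 12.4 kHz.
12.4 kHz ≤ fs/2 = 20.65 kHz, appears at 12.4 kHz.
87.8 kHz mod fs = 5.2 kHz.
5.2 kHz ≤ fs/2 = 20.65 kHz, appears at 5.2 kHz.
87.8 kHz and 118.7 kHz both map to 5.2 kHz.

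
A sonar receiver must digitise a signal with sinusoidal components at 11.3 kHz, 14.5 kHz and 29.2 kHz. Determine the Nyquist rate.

58.4 kHz

Highest-frequency component: 29.2 kHz.
Nyquist rate = 2 × 29.2 kHz = 58.4 kHz.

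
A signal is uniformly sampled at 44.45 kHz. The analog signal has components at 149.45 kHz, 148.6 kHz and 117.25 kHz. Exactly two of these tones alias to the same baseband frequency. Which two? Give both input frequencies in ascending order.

fs/2 = 22.225 kHz.
149.45 kHz mod fs = 16.1 kHz.
16.1 kHz ≤ fs/2 = 22.225 kHz, appears at 16.1 kHz.
148.6 kHz mod fs = 15.25 kHz.
15.25 kHz ≤ fs/2 = 22.225 kHz, appears at 15.25 kHz.
117.25 kHz mod fs = 28.35 kHz.
28.35 kHz > fs/2 = 22.225 kHz, folds to fs − 28.35 kHz = 16.1 kHz.
117.25 kHz and 149.45 kHz both map to 16.1 kHz.

117.25 kHz, 149.45 kHz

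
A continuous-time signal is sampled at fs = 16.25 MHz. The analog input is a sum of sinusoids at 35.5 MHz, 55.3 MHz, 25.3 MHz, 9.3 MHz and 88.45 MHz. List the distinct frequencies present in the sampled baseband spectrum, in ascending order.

3 MHz, 6.55 MHz, 6.95 MHz, 7.2 MHz

fs/2 = 8.125 MHz.
35.5 MHz mod fs = 3 MHz.
3 MHz ≤ fs/2 = 8.125 MHz, appears at 3 MHz.
55.3 MHz mod fs = 6.55 MHz.
6.55 MHz ≤ fs/2 = 8.125 MHz, appears at 6.55 MHz.
25.3 MHz mod fs = 9.05 MHz.
9.05 MHz > fs/2 = 8.125 MHz, folds to fs − 9.05 MHz = 7.2 MHz.
9.3 MHz > fs/2 = 8.125 MHz, folds to fs − 9.3 MHz = 6.95 MHz.
88.45 MHz mod fs = 7.2 MHz.
7.2 MHz ≤ fs/2 = 8.125 MHz, appears at 7.2 MHz.
Distinct values: {3 MHz, 6.55 MHz, 6.95 MHz, 7.2 MHz}.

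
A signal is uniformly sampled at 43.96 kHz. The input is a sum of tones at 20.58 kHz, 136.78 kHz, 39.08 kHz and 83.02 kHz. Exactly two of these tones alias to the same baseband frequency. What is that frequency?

fs/2 = 21.98 kHz.
20.58 kHz ≤ fs/2 = 21.98 kHz, passes unchanged.
136.78 kHz mod fs = 4.9 kHz.
4.9 kHz ≤ fs/2 = 21.98 kHz, appears at 4.9 kHz.
39.08 kHz > fs/2 = 21.98 kHz, folds to fs − 39.08 kHz = 4.88 kHz.
83.02 kHz mod fs = 39.06 kHz.
39.06 kHz > fs/2 = 21.98 kHz, folds to fs − 39.06 kHz = 4.9 kHz.
83.02 kHz and 136.78 kHz both map to 4.9 kHz.

4.9 kHz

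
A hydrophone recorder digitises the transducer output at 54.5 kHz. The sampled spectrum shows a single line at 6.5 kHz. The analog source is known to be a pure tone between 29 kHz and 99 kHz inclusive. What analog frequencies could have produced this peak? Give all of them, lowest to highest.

48 kHz, 61 kHz

Frequencies that alias to 6.5 kHz are k·fs ± 6.5 kHz for integer k ≥ 0.
k=0: 6.5 kHz.
k=1: 48 kHz, 61 kHz.
k=2: 102.5 kHz, 115.5 kHz.
Within [29 kHz, 99 kHz]: 48 kHz, 61 kHz.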